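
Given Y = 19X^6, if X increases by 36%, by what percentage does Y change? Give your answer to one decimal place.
532.8%

For Y = 19X^6:
If X → X(1 + 0.36)
Then Y → Y · (1 + 0.36)^6
     ≈ Y · 6.3275

Percentage change = ((1 + 0.36)^6 − 1) × 100% ≈ 532.8%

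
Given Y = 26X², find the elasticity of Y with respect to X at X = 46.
Elasticity = 2

Elasticity = (dY/dX) · (X/Y)

dY/dX = 52·X
At X = 46: dY/dX = 2392, Y = 55016

Elasticity = 2392 · (46 / 55016) = 2

Interpretation: for a small percentage change in X, the percentage change in Y is approximately 2.00 times as large.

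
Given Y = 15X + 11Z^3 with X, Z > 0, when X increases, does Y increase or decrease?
Y increases

Taking the partial derivative:
∂Y/∂X = 15

∂Y/∂X = 15 > 0 (assuming positive values)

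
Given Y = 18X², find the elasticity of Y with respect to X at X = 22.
Elasticity = 2

Elasticity = (dY/dX) · (X/Y)

dY/dX = 36·X
At X = 22: dY/dX = 792, Y = 8712

Elasticity = 792 · (22 / 8712) = 2

Interpretation: for a small percentage change in X, the percentage change in Y is approximately 2.00 times as large.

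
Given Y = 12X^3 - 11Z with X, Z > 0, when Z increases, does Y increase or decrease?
Y decreases

Taking the partial derivative:
∂Y/∂Z = -11

∂Y/∂Z = -11 < 0 (assuming positive values)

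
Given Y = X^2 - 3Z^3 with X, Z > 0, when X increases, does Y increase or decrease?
Y increases

Taking the partial derivative:
∂Y/∂X = 2X

∂Y/∂X = 2X > 0 (assuming positive values)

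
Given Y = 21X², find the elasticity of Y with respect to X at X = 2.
Elasticity = 2

Elasticity = (dY/dX) · (X/Y)

dY/dX = 42·X
At X = 2: dY/dX = 84, Y = 84

Elasticity = 84 · (2 / 84) = 2

Interpretation: for a small percentage change in X, the percentage change in Y is approximately 2.00 times as large.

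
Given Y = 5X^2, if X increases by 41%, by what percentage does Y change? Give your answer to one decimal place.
98.8%

For Y = 5X^2:
If X → X(1 + 0.41)
Then Y → Y · (1 + 0.41)^2
     = Y · 1.9881

Percentage change = ((1 + 0.41)^2 − 1) × 100% ≈ 98.8%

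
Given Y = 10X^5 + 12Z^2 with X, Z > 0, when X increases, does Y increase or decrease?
Y increases

Taking the partial derivative:
∂Y/∂X = 50X^4

∂Y/∂X = 50X^4 > 0 (assuming positive values)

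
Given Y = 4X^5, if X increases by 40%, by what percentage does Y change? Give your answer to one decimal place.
437.8%

For Y = 4X^5:
If X → X(1 + 0.4)
Then Y → Y · (1 + 0.4)^5
     ≈ Y · 5.3782

Percentage change = ((1 + 0.4)^5 − 1) × 100% ≈ 437.8%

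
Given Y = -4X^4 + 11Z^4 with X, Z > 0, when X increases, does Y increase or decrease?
Y decreases

Taking the partial derivative:
∂Y/∂X = -16X^3

∂Y/∂X = -16X^3 < 0 (assuming positive values)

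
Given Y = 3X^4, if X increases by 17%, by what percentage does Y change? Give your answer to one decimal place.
87.4%

For Y = 3X^4:
If X → X(1 + 0.17)
Then Y → Y · (1 + 0.17)^4
     ≈ Y · 1.8739

Percentage change = ((1 + 0.17)^4 − 1) × 100% ≈ 87.4%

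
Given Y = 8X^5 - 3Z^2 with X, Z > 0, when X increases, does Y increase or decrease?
Y increases

Taking the partial derivative:
∂Y/∂X = 40X^4

∂Y/∂X = 40X^4 > 0 (assuming positive values)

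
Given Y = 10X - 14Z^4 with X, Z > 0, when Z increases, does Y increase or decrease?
Y decreases

Taking the partial derivative:
∂Y/∂Z = -56Z^3

∂Y/∂Z = -56Z^3 < 0 (assuming positive values)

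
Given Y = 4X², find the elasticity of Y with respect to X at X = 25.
Elasticity = 2

Elasticity = (dY/dX) · (X/Y)

dY/dX = 8·X
At X = 25: dY/dX = 200, Y = 2500

Elasticity = 200 · (25 / 2500) = 2

Interpretation: for a small percentage change in X, the percentage change in Y is approximately 2.00 times as large.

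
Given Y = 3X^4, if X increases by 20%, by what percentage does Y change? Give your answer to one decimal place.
107.4%

For Y = 3X^4:
If X → X(1 + 0.2)
Then Y → Y · (1 + 0.2)^4
     = Y · 2.0736

Percentage change = ((1 + 0.2)^4 − 1) × 100% ≈ 107.4%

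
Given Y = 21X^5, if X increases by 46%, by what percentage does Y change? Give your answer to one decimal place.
563.4%

For Y = 21X^5:
If X → X(1 + 0.46)
Then Y → Y · (1 + 0.46)^5
     ≈ Y · 6.6338

Percentage change = ((1 + 0.46)^5 − 1) × 100% ≈ 563.4%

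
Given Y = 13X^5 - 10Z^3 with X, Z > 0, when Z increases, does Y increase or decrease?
Y decreases

Taking the partial derivative:
∂Y/∂Z = -30Z^2

∂Y/∂Z = -30Z^2 < 0 (assuming positive values)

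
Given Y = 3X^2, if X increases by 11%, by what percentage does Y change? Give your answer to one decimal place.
23.2%

For Y = 3X^2:
If X → X(1 + 0.11)
Then Y → Y · (1 + 0.11)^2
     = Y · 1.2321

Percentage change = ((1 + 0.11)^2 − 1) × 100% ≈ 23.2%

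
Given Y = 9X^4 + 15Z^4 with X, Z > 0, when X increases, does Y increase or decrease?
Y increases

Taking the partial derivative:
∂Y/∂X = 36X^3

∂Y/∂X = 36X^3 > 0 (assuming positive values)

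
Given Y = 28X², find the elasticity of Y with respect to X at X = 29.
Elasticity = 2

Elasticity = (dY/dX) · (X/Y)

dY/dX = 56·X
At X = 29: dY/dX = 1624, Y = 23548

Elasticity = 1624 · (29 / 23548) = 2

Interpretation: for a small percentage change in X, the percentage change in Y is approximately 2.00 times as large.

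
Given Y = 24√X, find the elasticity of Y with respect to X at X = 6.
Elasticity = 1/2

Elasticity = (dY/dX) · (X/Y)

dY/dX = 12/√X
At X = 6: dY/dX = 2·√6, Y = 24·√6

Elasticity = (2·√6) · (6 / (24·√6)) = 1/2

Interpretation: for a small percentage change in X, the percentage change in Y is approximately 0.50 times as large.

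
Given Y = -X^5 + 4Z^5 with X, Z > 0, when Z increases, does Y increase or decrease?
Y increases

Taking the partial derivative:
∂Y/∂Z = 20Z^4

∂Y/∂Z = 20Z^4 > 0 (assuming positive values)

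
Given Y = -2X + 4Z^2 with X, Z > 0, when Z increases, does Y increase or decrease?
Y increases

Taking the partial derivative:
∂Y/∂Z = 8Z

∂Y/∂Z = 8Z > 0 (assuming positive values)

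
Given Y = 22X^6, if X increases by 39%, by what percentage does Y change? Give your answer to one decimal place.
621.3%

For Y = 22X^6:
If X → X(1 + 0.39)
Then Y → Y · (1 + 0.39)^6
     ≈ Y · 7.2125

Percentage change = ((1 + 0.39)^6 − 1) × 100% ≈ 621.3%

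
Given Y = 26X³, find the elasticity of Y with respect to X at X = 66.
Elasticity = 3

Elasticity = (dY/dX) · (X/Y)

dY/dX = 78·X²
At X = 66: dY/dX = 339768, Y = 7474896

Elasticity = 339768 · (66 / 7474896) = 3

Interpretation: for a small percentage change in X, the percentage change in Y is approximately 3.00 times as large.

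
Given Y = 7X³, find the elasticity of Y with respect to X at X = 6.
Elasticity = 3

Elasticity = (dY/dX) · (X/Y)

dY/dX = 21·X²
At X = 6: dY/dX = 756, Y = 1512

Elasticity = 756 · (6 / 1512) = 3

Interpretation: for a small percentage change in X, the percentage change in Y is approximately 3.00 times as large.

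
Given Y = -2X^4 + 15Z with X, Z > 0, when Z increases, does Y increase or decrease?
Y increases

Taking the partial derivative:
∂Y/∂Z = 15

∂Y/∂Z = 15 > 0 (assuming positive values)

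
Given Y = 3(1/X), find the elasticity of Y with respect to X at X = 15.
Elasticity = -1

Elasticity = (dY/dX) · (X/Y)

dY/dX = -3/X²
At X = 15: dY/dX = -1/75, Y = 1/5

Elasticity = (-1/75) · (15 / (1/5)) = -1

Interpretation: for a small percentage change in X, the percentage change in Y is approximately -1.00 times as large.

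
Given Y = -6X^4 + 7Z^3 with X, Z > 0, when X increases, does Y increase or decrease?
Y decreases

Taking the partial derivative:
∂Y/∂X = -24X^3

∂Y/∂X = -24X^3 < 0 (assuming positive values)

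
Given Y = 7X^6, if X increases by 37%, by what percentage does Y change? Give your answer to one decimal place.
561.2%

For Y = 7X^6:
If X → X(1 + 0.37)
Then Y → Y · (1 + 0.37)^6
     ≈ Y · 6.6119

Percentage change = ((1 + 0.37)^6 − 1) × 100% ≈ 561.2%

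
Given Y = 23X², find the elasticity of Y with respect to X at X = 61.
Elasticity = 2

Elasticity = (dY/dX) · (X/Y)

dY/dX = 46·X
At X = 61: dY/dX = 2806, Y = 85583

Elasticity = 2806 · (61 / 85583) = 2

Interpretation: for a small percentage change in X, the percentage change in Y is approximately 2.00 times as large.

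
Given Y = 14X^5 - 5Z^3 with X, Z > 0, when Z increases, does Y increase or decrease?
Y decreases

Taking the partial derivative:
∂Y/∂Z = -15Z^2

∂Y/∂Z = -15Z^2 < 0 (assuming positive values)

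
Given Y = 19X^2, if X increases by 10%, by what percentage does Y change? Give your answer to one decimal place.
21.0%

For Y = 19X^2:
If X → X(1 + 0.1)
Then Y → Y · (1 + 0.1)^2
     = Y · 1.2100

Percentage change = ((1 + 0.1)^2 − 1) × 100% = 21.0%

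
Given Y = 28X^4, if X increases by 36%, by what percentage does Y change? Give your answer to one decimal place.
242.1%

For Y = 28X^4:
If X → X(1 + 0.36)
Then Y → Y · (1 + 0.36)^4
     ≈ Y · 3.4210

Percentage change = ((1 + 0.36)^4 − 1) × 100% ≈ 242.1%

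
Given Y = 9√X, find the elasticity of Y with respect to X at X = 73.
Elasticity = 1/2

Elasticity = (dY/dX) · (X/Y)

dY/dX = 9/(2·√X)
At X = 73: dY/dX = 9·√73/146, Y = 9·√73

Elasticity = (9·√73/146) · (73 / (9·√73)) = 1/2

Interpretation: for a small percentage change in X, the percentage change in Y is approximately 0.50 times as large.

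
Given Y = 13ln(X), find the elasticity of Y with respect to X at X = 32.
Elasticity = 1/ln(32) ≈ 0.2885

Elasticity = (dY/dX) · (X/Y)

dY/dX = 13/X
At X = 32: dY/dX = 13/32, Y = 13·ln(32)

Elasticity = (13/32) · (32 / (13·ln(32))) = 1/ln(32) ≈ 0.2885

Interpretation: for a small percentage change in X, the percentage change in Y is approximately 0.29 times as large.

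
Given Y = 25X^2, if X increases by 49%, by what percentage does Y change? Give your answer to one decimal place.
122.0%

For Y = 25X^2:
If X → X(1 + 0.49)
Then Y → Y · (1 + 0.49)^2
     = Y · 2.2201

Percentage change = ((1 + 0.49)^2 − 1) × 100% ≈ 122.0%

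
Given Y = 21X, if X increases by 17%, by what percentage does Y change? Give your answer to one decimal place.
17.0%

For Y = 21X:
If X → X(1 + 0.17)
Then Y → Y · (1 + 0.17)^1
     = Y · 1.1700

Percentage change = ((1 + 0.17)^1 − 1) × 100% = 17.0%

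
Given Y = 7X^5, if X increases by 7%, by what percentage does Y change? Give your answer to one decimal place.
40.3%

For Y = 7X^5:
If X → X(1 + 0.07)
Then Y → Y · (1 + 0.07)^5
     ≈ Y · 1.4026

Percentage change = ((1 + 0.07)^5 − 1) × 100% ≈ 40.3%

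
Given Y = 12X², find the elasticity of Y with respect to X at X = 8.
Elasticity = 2

Elasticity = (dY/dX) · (X/Y)

dY/dX = 24·X
At X = 8: dY/dX = 192, Y = 768

Elasticity = 192 · (8 / 768) = 2

Interpretation: for a small percentage change in X, the percentage change in Y is approximately 2.00 times as large.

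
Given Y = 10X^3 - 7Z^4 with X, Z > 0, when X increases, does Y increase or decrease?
Y increases

Taking the partial derivative:
∂Y/∂X = 30X^2

∂Y/∂X = 30X^2 > 0 (assuming positive values)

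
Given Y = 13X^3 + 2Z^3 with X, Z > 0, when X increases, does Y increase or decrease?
Y increases

Taking the partial derivative:
∂Y/∂X = 39X^2

∂Y/∂X = 39X^2 > 0 (assuming positive values)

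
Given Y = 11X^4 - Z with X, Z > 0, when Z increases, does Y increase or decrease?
Y decreases

Taking the partial derivative:
∂Y/∂Z = -1

∂Y/∂Z = -1 < 0 (assuming positive values)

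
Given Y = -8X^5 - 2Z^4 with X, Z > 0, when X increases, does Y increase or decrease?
Y decreases

Taking the partial derivative:
∂Y/∂X = -40X^4

∂Y/∂X = -40X^4 < 0 (assuming positive values)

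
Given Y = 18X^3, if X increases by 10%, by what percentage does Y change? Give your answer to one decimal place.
33.1%

For Y = 18X^3:
If X → X(1 + 0.1)
Then Y → Y · (1 + 0.1)^3
     = Y · 1.3310

Percentage change = ((1 + 0.1)^3 − 1) × 100% = 33.1%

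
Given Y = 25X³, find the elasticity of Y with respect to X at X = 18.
Elasticity = 3

Elasticity = (dY/dX) · (X/Y)

dY/dX = 75·X²
At X = 18: dY/dX = 24300, Y = 145800

Elasticity = 24300 · (18 / 145800) = 3

Interpretation: for a small percentage change in X, the percentage change in Y is approximately 3.00 times as large.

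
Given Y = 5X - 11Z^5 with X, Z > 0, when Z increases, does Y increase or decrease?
Y decreases

Taking the partial derivative:
∂Y/∂Z = -55Z^4

∂Y/∂Z = -55Z^4 < 0 (assuming positive values)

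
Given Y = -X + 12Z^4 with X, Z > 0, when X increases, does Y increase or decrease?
Y decreases

Taking the partial derivative:
∂Y/∂X = -1

∂Y/∂X = -1 < 0 (assuming positive values)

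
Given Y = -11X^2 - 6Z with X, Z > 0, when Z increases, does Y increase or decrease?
Y decreases

Taking the partial derivative:
∂Y/∂Z = -6

∂Y/∂Z = -6 < 0 (assuming positive values)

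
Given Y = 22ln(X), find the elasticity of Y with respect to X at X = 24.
Elasticity = 1/ln(24) ≈ 0.3147

Elasticity = (dY/dX) · (X/Y)

dY/dX = 22/X
At X = 24: dY/dX = 11/12, Y = 22·ln(24)

Elasticity = (11/12) · (24 / (22·ln(24))) = 1/ln(24) ≈ 0.3147

Interpretation: for a small percentage change in X, the percentage change in Y is approximately 0.31 times as large.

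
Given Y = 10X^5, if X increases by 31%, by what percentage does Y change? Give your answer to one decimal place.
285.8%

For Y = 10X^5:
If X → X(1 + 0.31)
Then Y → Y · (1 + 0.31)^5
     ≈ Y · 3.8579

Percentage change = ((1 + 0.31)^5 − 1) × 100% ≈ 285.8%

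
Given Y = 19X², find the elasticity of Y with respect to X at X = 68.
Elasticity = 2

Elasticity = (dY/dX) · (X/Y)

dY/dX = 38·X
At X = 68: dY/dX = 2584, Y = 87856

Elasticity = 2584 · (68 / 87856) = 2

Interpretation: for a small percentage change in X, the percentage change in Y is approximately 2.00 times as large.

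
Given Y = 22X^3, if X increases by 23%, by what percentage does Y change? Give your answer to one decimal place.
86.1%

For Y = 22X^3:
If X → X(1 + 0.23)
Then Y → Y · (1 + 0.23)^3
     ≈ Y · 1.8609

Percentage change = ((1 + 0.23)^3 − 1) × 100% ≈ 86.1%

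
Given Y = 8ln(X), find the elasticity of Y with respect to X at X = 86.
Elasticity = 1/ln(86) ≈ 0.2245

Elasticity = (dY/dX) · (X/Y)

dY/dX = 8/X
At X = 86: dY/dX = 4/43, Y = 8·ln(86)

Elasticity = (4/43) · (86 / (8·ln(86))) = 1/ln(86) ≈ 0.2245

Interpretation: for a small percentage change in X, the percentage change in Y is approximately 0.22 times as large.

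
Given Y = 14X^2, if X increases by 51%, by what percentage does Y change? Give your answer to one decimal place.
128.0%

For Y = 14X^2:
If X → X(1 + 0.51)
Then Y → Y · (1 + 0.51)^2
     = Y · 2.2801

Percentage change = ((1 + 0.51)^2 − 1) × 100% ≈ 128.0%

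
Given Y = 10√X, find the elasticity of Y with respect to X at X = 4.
Elasticity = 1/2

Elasticity = (dY/dX) · (X/Y)

dY/dX = 5/√X
At X = 4: dY/dX = 5/2, Y = 20

Elasticity = (5/2) · (4 / 20) = 1/2

Interpretation: for a small percentage change in X, the percentage change in Y is approximately 0.50 times as large.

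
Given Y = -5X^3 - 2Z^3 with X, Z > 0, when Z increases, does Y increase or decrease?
Y decreases

Taking the partial derivative:
∂Y/∂Z = -6Z^2

∂Y/∂Z = -6Z^2 < 0 (assuming positive values)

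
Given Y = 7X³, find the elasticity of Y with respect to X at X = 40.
Elasticity = 3

Elasticity = (dY/dX) · (X/Y)

dY/dX = 21·X²
At X = 40: dY/dX = 33600, Y = 448000

Elasticity = 33600 · (40 / 448000) = 3

Interpretation: for a small percentage change in X, the percentage change in Y is approximately 3.00 times as large.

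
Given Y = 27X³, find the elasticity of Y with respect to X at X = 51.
Elasticity = 3

Elasticity = (dY/dX) · (X/Y)

dY/dX = 81·X²
At X = 51: dY/dX = 210681, Y = 3581577

Elasticity = 210681 · (51 / 3581577) = 3

Interpretation: for a small percentage change in X, the percentage change in Y is approximately 3.00 times as large.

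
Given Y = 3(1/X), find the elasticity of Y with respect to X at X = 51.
Elasticity = -1

Elasticity = (dY/dX) · (X/Y)

dY/dX = -3/X²
At X = 51: dY/dX = -1/867, Y = 1/17

Elasticity = (-1/867) · (51 / (1/17)) = -1

Interpretation: for a small percentage change in X, the percentage change in Y is approximately -1.00 times as large.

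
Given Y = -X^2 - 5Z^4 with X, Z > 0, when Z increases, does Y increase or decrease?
Y decreases

Taking the partial derivative:
∂Y/∂Z = -20Z^3

∂Y/∂Z = -20Z^3 < 0 (assuming positive values)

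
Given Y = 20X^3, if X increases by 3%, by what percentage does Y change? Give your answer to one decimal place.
9.3%

For Y = 20X^3:
If X → X(1 + 0.03)
Then Y → Y · (1 + 0.03)^3
     ≈ Y · 1.0927

Percentage change = ((1 + 0.03)^3 − 1) × 100% ≈ 9.3%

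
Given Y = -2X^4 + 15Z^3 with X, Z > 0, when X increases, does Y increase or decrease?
Y decreases

Taking the partial derivative:
∂Y/∂X = -8X^3

∂Y/∂X = -8X^3 < 0 (assuming positive values)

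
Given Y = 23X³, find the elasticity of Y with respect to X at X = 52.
Elasticity = 3

Elasticity = (dY/dX) · (X/Y)

dY/dX = 69·X²
At X = 52: dY/dX = 186576, Y = 3233984

Elasticity = 186576 · (52 / 3233984) = 3

Interpretation: for a small percentage change in X, the percentage change in Y is approximately 3.00 times as large.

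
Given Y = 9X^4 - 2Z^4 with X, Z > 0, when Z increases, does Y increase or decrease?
Y decreases

Taking the partial derivative:
∂Y/∂Z = -8Z^3

∂Y/∂Z = -8Z^3 < 0 (assuming positive values)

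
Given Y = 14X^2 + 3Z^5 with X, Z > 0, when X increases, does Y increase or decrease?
Y increases

Taking the partial derivative:
∂Y/∂X = 28X

∂Y/∂X = 28X > 0 (assuming positive values)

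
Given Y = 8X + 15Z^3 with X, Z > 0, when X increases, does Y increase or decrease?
Y increases

Taking the partial derivative:
∂Y/∂X = 8

∂Y/∂X = 8 > 0 (assuming positive values)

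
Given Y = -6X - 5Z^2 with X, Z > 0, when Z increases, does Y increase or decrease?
Y decreases

Taking the partial derivative:
∂Y/∂Z = -10Z

∂Y/∂Z = -10Z < 0 (assuming positive values)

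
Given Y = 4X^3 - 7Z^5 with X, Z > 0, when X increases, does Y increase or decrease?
Y increases

Taking the partial derivative:
∂Y/∂X = 12X^2

∂Y/∂X = 12X^2 > 0 (assuming positive values)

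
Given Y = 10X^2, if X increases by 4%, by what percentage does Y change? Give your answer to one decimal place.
8.2%

For Y = 10X^2:
If X → X(1 + 0.04)
Then Y → Y · (1 + 0.04)^2
     = Y · 1.0816

Percentage change = ((1 + 0.04)^2 − 1) × 100% ≈ 8.2%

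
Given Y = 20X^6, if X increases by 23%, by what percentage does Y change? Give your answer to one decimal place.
246.3%

For Y = 20X^6:
If X → X(1 + 0.23)
Then Y → Y · (1 + 0.23)^6
     ≈ Y · 3.4628

Percentage change = ((1 + 0.23)^6 − 1) × 100% ≈ 246.3%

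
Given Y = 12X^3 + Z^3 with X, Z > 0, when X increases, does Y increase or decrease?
Y increases

Taking the partial derivative:
∂Y/∂X = 36X^2

∂Y/∂X = 36X^2 > 0 (assuming positive values)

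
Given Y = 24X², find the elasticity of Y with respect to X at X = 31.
Elasticity = 2

Elasticity = (dY/dX) · (X/Y)

dY/dX = 48·X
At X = 31: dY/dX = 1488, Y = 23064

Elasticity = 1488 · (31 / 23064) = 2

Interpretation: for a small percentage change in X, the percentage change in Y is approximately 2.00 times as large.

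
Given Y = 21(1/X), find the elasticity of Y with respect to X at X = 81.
Elasticity = -1

Elasticity = (dY/dX) · (X/Y)

dY/dX = -21/X²
At X = 81: dY/dX = -7/2187, Y = 7/27

Elasticity = (-7/2187) · (81 / (7/27)) = -1

Interpretation: for a small percentage change in X, the percentage change in Y is approximately -1.00 times as large.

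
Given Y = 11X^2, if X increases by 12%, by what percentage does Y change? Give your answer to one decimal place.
25.4%

For Y = 11X^2:
If X → X(1 + 0.12)
Then Y → Y · (1 + 0.12)^2
     = Y · 1.2544

Percentage change = ((1 + 0.12)^2 − 1) × 100% ≈ 25.4%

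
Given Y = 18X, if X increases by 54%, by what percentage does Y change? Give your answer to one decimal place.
54.0%

For Y = 18X:
If X → X(1 + 0.54)
Then Y → Y · (1 + 0.54)^1
     = Y · 1.5400

Percentage change = ((1 + 0.54)^1 − 1) × 100% = 54.0%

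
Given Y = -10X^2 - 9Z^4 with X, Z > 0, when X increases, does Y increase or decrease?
Y decreases

Taking the partial derivative:
∂Y/∂X = -20X

∂Y/∂X = -20X < 0 (assuming positive values)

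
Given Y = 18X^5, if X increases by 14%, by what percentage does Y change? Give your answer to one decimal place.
92.5%

For Y = 18X^5:
If X → X(1 + 0.14)
Then Y → Y · (1 + 0.14)^5
     ≈ Y · 1.9254

Percentage change = ((1 + 0.14)^5 − 1) × 100% ≈ 92.5%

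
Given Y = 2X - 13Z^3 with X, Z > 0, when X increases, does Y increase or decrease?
Y increases

Taking the partial derivative:
∂Y/∂X = 2

∂Y/∂X = 2 > 0 (assuming positive values)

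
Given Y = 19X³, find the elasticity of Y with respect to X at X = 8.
Elasticity = 3

Elasticity = (dY/dX) · (X/Y)

dY/dX = 57·X²
At X = 8: dY/dX = 3648, Y = 9728

Elasticity = 3648 · (8 / 9728) = 3

Interpretation: for a small percentage change in X, the percentage change in Y is approximately 3.00 times as large.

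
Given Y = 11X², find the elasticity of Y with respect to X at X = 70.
Elasticity = 2

Elasticity = (dY/dX) · (X/Y)

dY/dX = 22·X
At X = 70: dY/dX = 1540, Y = 53900

Elasticity = 1540 · (70 / 53900) = 2

Interpretation: for a small percentage change in X, the percentage change in Y is approximately 2.00 times as large.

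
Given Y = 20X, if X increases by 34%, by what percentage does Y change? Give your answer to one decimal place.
34.0%

For Y = 20X:
If X → X(1 + 0.34)
Then Y → Y · (1 + 0.34)^1
     = Y · 1.3400

Percentage change = ((1 + 0.34)^1 − 1) × 100% = 34.0%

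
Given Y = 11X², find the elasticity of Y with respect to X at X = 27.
Elasticity = 2

Elasticity = (dY/dX) · (X/Y)

dY/dX = 22·X
At X = 27: dY/dX = 594, Y = 8019

Elasticity = 594 · (27 / 8019) = 2

Interpretation: for a small percentage change in X, the percentage change in Y is approximately 2.00 times as large.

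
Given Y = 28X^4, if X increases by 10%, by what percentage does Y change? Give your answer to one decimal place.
46.4%

For Y = 28X^4:
If X → X(1 + 0.1)
Then Y → Y · (1 + 0.1)^4
     = Y · 1.4641

Percentage change = ((1 + 0.1)^4 − 1) × 100% ≈ 46.4%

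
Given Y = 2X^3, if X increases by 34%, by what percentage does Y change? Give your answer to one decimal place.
140.6%

For Y = 2X^3:
If X → X(1 + 0.34)
Then Y → Y · (1 + 0.34)^3
     ≈ Y · 2.4061

Percentage change = ((1 + 0.34)^3 − 1) × 100% ≈ 140.6%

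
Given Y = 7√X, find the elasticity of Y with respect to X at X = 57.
Elasticity = 1/2

Elasticity = (dY/dX) · (X/Y)

dY/dX = 7/(2·√X)
At X = 57: dY/dX = 7·√57/114, Y = 7·√57

Elasticity = (7·√57/114) · (57 / (7·√57)) = 1/2

Interpretation: for a small percentage change in X, the percentage change in Y is approximately 0.50 times as large.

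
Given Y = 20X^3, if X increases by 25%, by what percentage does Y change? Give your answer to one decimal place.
95.3%

For Y = 20X^3:
If X → X(1 + 0.25)
Then Y → Y · (1 + 0.25)^3
     ≈ Y · 1.9531

Percentage change = ((1 + 0.25)^3 − 1) × 100% ≈ 95.3%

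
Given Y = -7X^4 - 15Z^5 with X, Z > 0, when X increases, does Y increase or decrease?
Y decreases

Taking the partial derivative:
∂Y/∂X = -28X^3

∂Y/∂X = -28X^3 < 0 (assuming positive values)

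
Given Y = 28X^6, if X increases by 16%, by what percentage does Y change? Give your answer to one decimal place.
143.6%

For Y = 28X^6:
If X → X(1 + 0.16)
Then Y → Y · (1 + 0.16)^6
     ≈ Y · 2.4364

Percentage change = ((1 + 0.16)^6 − 1) × 100% ≈ 143.6%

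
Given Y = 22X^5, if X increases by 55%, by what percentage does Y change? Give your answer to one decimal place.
794.7%

For Y = 22X^5:
If X → X(1 + 0.55)
Then Y → Y · (1 + 0.55)^5
     ≈ Y · 8.9466

Percentage change = ((1 + 0.55)^5 − 1) × 100% ≈ 794.7%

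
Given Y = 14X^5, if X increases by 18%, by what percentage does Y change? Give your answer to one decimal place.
128.8%

For Y = 14X^5:
If X → X(1 + 0.18)
Then Y → Y · (1 + 0.18)^5
     ≈ Y · 2.2878

Percentage change = ((1 + 0.18)^5 − 1) × 100% ≈ 128.8%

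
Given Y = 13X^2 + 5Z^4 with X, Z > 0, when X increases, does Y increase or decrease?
Y increases

Taking the partial derivative:
∂Y/∂X = 26X

∂Y/∂X = 26X > 0 (assuming positive values)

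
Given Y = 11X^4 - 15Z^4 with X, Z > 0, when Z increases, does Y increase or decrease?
Y decreases

Taking the partial derivative:
∂Y/∂Z = -60Z^3

∂Y/∂Z = -60Z^3 < 0 (assuming positive values)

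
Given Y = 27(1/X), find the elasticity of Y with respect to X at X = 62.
Elasticity = -1

Elasticity = (dY/dX) · (X/Y)

dY/dX = -27/X²
At X = 62: dY/dX = -27/3844, Y = 27/62

Elasticity = (-27/3844) · (62 / (27/62)) = -1

Interpretation: for a small percentage change in X, the percentage change in Y is approximately -1.00 times as large.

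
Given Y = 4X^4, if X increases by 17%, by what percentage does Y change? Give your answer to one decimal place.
87.4%

For Y = 4X^4:
If X → X(1 + 0.17)
Then Y → Y · (1 + 0.17)^4
     ≈ Y · 1.8739

Percentage change = ((1 + 0.17)^4 − 1) × 100% ≈ 87.4%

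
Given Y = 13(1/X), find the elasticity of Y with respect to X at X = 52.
Elasticity = -1

Elasticity = (dY/dX) · (X/Y)

dY/dX = -13/X²
At X = 52: dY/dX = -1/208, Y = 1/4

Elasticity = (-1/208) · (52 / (1/4)) = -1

Interpretation: for a small percentage change in X, the percentage change in Y is approximately -1.00 times as large.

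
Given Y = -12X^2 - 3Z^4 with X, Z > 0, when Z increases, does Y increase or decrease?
Y decreases

Taking the partial derivative:
∂Y/∂Z = -12Z^3

∂Y/∂Z = -12Z^3 < 0 (assuming positive values)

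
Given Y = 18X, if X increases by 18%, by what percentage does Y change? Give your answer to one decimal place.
18.0%

For Y = 18X:
If X → X(1 + 0.18)
Then Y → Y · (1 + 0.18)^1
     = Y · 1.1800

Percentage change = ((1 + 0.18)^1 − 1) × 100% = 18.0%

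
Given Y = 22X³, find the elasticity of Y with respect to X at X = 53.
Elasticity = 3

Elasticity = (dY/dX) · (X/Y)

dY/dX = 66·X²
At X = 53: dY/dX = 185394, Y = 3275294

Elasticity = 185394 · (53 / 3275294) = 3

Interpretation: for a small percentage change in X, the percentage change in Y is approximately 3.00 times as large.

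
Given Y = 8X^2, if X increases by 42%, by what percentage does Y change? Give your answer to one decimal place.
101.6%

For Y = 8X^2:
If X → X(1 + 0.42)
Then Y → Y · (1 + 0.42)^2
     = Y · 2.0164

Percentage change = ((1 + 0.42)^2 − 1) × 100% ≈ 101.6%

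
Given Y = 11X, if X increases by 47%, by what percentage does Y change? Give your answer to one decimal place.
47.0%

For Y = 11X:
If X → X(1 + 0.47)
Then Y → Y · (1 + 0.47)^1
     = Y · 1.4700

Percentage change = ((1 + 0.47)^1 − 1) × 100% = 47.0%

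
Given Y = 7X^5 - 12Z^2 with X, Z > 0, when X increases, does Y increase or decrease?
Y increases

Taking the partial derivative:
∂Y/∂X = 35X^4

∂Y/∂X = 35X^4 > 0 (assuming positive values)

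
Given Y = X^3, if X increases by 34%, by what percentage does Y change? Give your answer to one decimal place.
140.6%

For Y = X^3:
If X → X(1 + 0.34)
Then Y → Y · (1 + 0.34)^3
     ≈ Y · 2.4061

Percentage change = ((1 + 0.34)^3 − 1) × 100% ≈ 140.6%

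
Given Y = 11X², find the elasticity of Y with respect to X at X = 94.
Elasticity = 2

Elasticity = (dY/dX) · (X/Y)

dY/dX = 22·X
At X = 94: dY/dX = 2068, Y = 97196

Elasticity = 2068 · (94 / 97196) = 2

Interpretation: for a small percentage change in X, the percentage change in Y is approximately 2.00 times as large.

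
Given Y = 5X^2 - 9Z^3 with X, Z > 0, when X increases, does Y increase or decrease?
Y increases

Taking the partial derivative:
∂Y/∂X = 10X

∂Y/∂X = 10X > 0 (assuming positive values)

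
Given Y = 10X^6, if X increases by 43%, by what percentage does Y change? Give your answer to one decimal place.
755.1%

For Y = 10X^6:
If X → X(1 + 0.43)
Then Y → Y · (1 + 0.43)^6
     ≈ Y · 8.5510

Percentage change = ((1 + 0.43)^6 − 1) × 100% ≈ 755.1%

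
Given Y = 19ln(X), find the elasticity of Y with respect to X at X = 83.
Elasticity = 1/ln(83) ≈ 0.2263

Elasticity = (dY/dX) · (X/Y)

dY/dX = 19/X
At X = 83: dY/dX = 19/83, Y = 19·ln(83)

Elasticity = (19/83) · (83 / (19·ln(83))) = 1/ln(83) ≈ 0.2263

Interpretation: for a small percentage change in X, the percentage change in Y is approximately 0.23 times as large.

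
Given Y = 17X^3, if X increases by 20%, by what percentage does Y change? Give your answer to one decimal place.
72.8%

For Y = 17X^3:
If X → X(1 + 0.2)
Then Y → Y · (1 + 0.2)^3
     = Y · 1.7280

Percentage change = ((1 + 0.2)^3 − 1) × 100% = 72.8%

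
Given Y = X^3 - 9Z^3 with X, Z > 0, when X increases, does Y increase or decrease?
Y increases

Taking the partial derivative:
∂Y/∂X = 3X^2

∂Y/∂X = 3X^2 > 0 (assuming positive values)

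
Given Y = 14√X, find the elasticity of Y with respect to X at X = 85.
Elasticity = 1/2

Elasticity = (dY/dX) · (X/Y)

dY/dX = 7/√X
At X = 85: dY/dX = 7·√85/85, Y = 14·√85

Elasticity = (7·√85/85) · (85 / (14·√85)) = 1/2

Interpretation: for a small percentage change in X, the percentage change in Y is approximately 0.50 times as large.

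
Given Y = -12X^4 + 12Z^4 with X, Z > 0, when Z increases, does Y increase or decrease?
Y increases

Taking the partial derivative:
∂Y/∂Z = 48Z^3

∂Y/∂Z = 48Z^3 > 0 (assuming positive values)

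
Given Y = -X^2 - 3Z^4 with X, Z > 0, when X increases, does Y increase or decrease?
Y decreases

Taking the partial derivative:
∂Y/∂X = -2X

∂Y/∂X = -2X < 0 (assuming positive values)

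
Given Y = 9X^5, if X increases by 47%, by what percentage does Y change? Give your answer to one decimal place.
586.4%

For Y = 9X^5:
If X → X(1 + 0.47)
Then Y → Y · (1 + 0.47)^5
     ≈ Y · 6.8641

Percentage change = ((1 + 0.47)^5 − 1) × 100% ≈ 586.4%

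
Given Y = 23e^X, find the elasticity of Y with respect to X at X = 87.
Elasticity = 87

Elasticity = (dY/dX) · (X/Y)

dY/dX = 23·e^X
At X = 87: dY/dX = 23·e^87, Y = 23·e^87

Elasticity = (23·e^87) · (87 / (23·e^87)) = 87

Interpretation: for a small percentage change in X, the percentage change in Y is approximately 87.00 times as large.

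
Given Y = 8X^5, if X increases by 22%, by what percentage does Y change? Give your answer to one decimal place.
170.3%

For Y = 8X^5:
If X → X(1 + 0.22)
Then Y → Y · (1 + 0.22)^5
     ≈ Y · 2.7027

Percentage change = ((1 + 0.22)^5 − 1) × 100% ≈ 170.3%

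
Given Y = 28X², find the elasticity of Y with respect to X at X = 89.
Elasticity = 2

Elasticity = (dY/dX) · (X/Y)

dY/dX = 56·X
At X = 89: dY/dX = 4984, Y = 221788

Elasticity = 4984 · (89 / 221788) = 2

Interpretation: for a small percentage change in X, the percentage change in Y is approximately 2.00 times as large.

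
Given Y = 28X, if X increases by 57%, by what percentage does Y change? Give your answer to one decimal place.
57.0%

For Y = 28X:
If X → X(1 + 0.57)
Then Y → Y · (1 + 0.57)^1
     = Y · 1.5700

Percentage change = ((1 + 0.57)^1 − 1) × 100% = 57.0%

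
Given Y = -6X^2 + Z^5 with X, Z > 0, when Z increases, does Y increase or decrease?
Y increases

Taking the partial derivative:
∂Y/∂Z = 5Z^4

∂Y/∂Z = 5Z^4 > 0 (assuming positive values)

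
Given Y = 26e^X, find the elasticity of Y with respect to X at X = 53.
Elasticity = 53

Elasticity = (dY/dX) · (X/Y)

dY/dX = 26·e^X
At X = 53: dY/dX = 26·e^53, Y = 26·e^53

Elasticity = (26·e^53) · (53 / (26·e^53)) = 53

Interpretation: for a small percentage change in X, the percentage change in Y is approximately 53.00 times as large.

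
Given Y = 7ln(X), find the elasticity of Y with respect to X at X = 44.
Elasticity = 1/ln(44) ≈ 0.2643

Elasticity = (dY/dX) · (X/Y)

dY/dX = 7/X
At X = 44: dY/dX = 7/44, Y = 7·ln(44)

Elasticity = (7/44) · (44 / (7·ln(44))) = 1/ln(44) ≈ 0.2643

Interpretation: for a small percentage change in X, the percentage change in Y is approximately 0.26 times as large.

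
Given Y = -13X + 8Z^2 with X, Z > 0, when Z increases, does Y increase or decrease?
Y increases

Taking the partial derivative:
∂Y/∂Z = 16Z

∂Y/∂Z = 16Z > 0 (assuming positive values)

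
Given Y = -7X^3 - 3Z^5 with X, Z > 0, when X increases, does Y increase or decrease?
Y decreases

Taking the partial derivative:
∂Y/∂X = -21X^2

∂Y/∂X = -21X^2 < 0 (assuming positive values)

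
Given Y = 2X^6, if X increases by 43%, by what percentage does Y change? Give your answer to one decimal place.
755.1%

For Y = 2X^6:
If X → X(1 + 0.43)
Then Y → Y · (1 + 0.43)^6
     ≈ Y · 8.5510

Percentage change = ((1 + 0.43)^6 − 1) × 100% ≈ 755.1%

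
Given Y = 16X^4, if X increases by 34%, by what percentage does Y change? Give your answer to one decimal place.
222.4%

For Y = 16X^4:
If X → X(1 + 0.34)
Then Y → Y · (1 + 0.34)^4
     ≈ Y · 3.2242

Percentage change = ((1 + 0.34)^4 − 1) × 100% ≈ 222.4%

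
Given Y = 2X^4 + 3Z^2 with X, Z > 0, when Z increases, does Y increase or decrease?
Y increases

Taking the partial derivative:
∂Y/∂Z = 6Z

∂Y/∂Z = 6Z > 0 (assuming positive values)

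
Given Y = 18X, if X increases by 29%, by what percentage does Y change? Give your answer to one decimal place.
29.0%

For Y = 18X:
If X → X(1 + 0.29)
Then Y → Y · (1 + 0.29)^1
     = Y · 1.2900

Percentage change = ((1 + 0.29)^1 − 1) × 100% = 29.0%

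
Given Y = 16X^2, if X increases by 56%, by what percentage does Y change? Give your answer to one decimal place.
143.4%

For Y = 16X^2:
If X → X(1 + 0.56)
Then Y → Y · (1 + 0.56)^2
     = Y · 2.4336

Percentage change = ((1 + 0.56)^2 − 1) × 100% ≈ 143.4%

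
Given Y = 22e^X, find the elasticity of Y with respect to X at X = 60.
Elasticity = 60

Elasticity = (dY/dX) · (X/Y)

dY/dX = 22·e^X
At X = 60: dY/dX = 22·e^60, Y = 22·e^60

Elasticity = (22·e^60) · (60 / (22·e^60)) = 60

Interpretation: for a small percentage change in X, the percentage change in Y is approximately 60.00 times as large.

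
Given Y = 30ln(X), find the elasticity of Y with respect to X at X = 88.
Elasticity = 1/ln(88) ≈ 0.2233

Elasticity = (dY/dX) · (X/Y)

dY/dX = 30/X
At X = 88: dY/dX = 15/44, Y = 30·ln(88)

Elasticity = (15/44) · (88 / (30·ln(88))) = 1/ln(88) ≈ 0.2233

Interpretation: for a small percentage change in X, the percentage change in Y is approximately 0.22 times as large.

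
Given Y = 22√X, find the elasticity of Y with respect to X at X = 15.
Elasticity = 1/2

Elasticity = (dY/dX) · (X/Y)

dY/dX = 11/√X
At X = 15: dY/dX = 11·√15/15, Y = 22·√15

Elasticity = (11·√15/15) · (15 / (22·√15)) = 1/2

Interpretation: for a small percentage change in X, the percentage change in Y is approximately 0.50 times as large.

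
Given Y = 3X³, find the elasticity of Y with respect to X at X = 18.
Elasticity = 3

Elasticity = (dY/dX) · (X/Y)

dY/dX = 9·X²
At X = 18: dY/dX = 2916, Y = 17496

Elasticity = 2916 · (18 / 17496) = 3

Interpretation: for a small percentage change in X, the percentage change in Y is approximately 3.00 times as large.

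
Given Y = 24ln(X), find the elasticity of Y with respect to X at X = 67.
Elasticity = 1/ln(67) ≈ 0.2378

Elasticity = (dY/dX) · (X/Y)

dY/dX = 24/X
At X = 67: dY/dX = 24/67, Y = 24·ln(67)

Elasticity = (24/67) · (67 / (24·ln(67))) = 1/ln(67) ≈ 0.2378

Interpretation: for a small percentage change in X, the percentage change in Y is approximately 0.24 times as large.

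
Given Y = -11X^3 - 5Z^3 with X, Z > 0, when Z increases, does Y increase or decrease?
Y decreases

Taking the partial derivative:
∂Y/∂Z = -15Z^2

∂Y/∂Z = -15Z^2 < 0 (assuming positive values)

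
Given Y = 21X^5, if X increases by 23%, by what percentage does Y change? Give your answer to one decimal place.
181.5%

For Y = 21X^5:
If X → X(1 + 0.23)
Then Y → Y · (1 + 0.23)^5
     ≈ Y · 2.8153

Percentage change = ((1 + 0.23)^5 − 1) × 100% ≈ 181.5%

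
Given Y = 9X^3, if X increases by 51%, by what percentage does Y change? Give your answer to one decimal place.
244.3%

For Y = 9X^3:
If X → X(1 + 0.51)
Then Y → Y · (1 + 0.51)^3
     ≈ Y · 3.4430

Percentage change = ((1 + 0.51)^3 − 1) × 100% ≈ 244.3%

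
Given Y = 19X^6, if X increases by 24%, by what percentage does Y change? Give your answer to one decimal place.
263.5%

For Y = 19X^6:
If X → X(1 + 0.24)
Then Y → Y · (1 + 0.24)^6
     ≈ Y · 3.6352

Percentage change = ((1 + 0.24)^6 − 1) × 100% ≈ 263.5%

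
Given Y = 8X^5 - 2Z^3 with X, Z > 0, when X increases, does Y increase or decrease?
Y increases

Taking the partial derivative:
∂Y/∂X = 40X^4

∂Y/∂X = 40X^4 > 0 (assuming positive values)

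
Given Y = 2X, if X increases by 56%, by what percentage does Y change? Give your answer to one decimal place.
56.0%

For Y = 2X:
If X → X(1 + 0.56)
Then Y → Y · (1 + 0.56)^1
     = Y · 1.5600

Percentage change = ((1 + 0.56)^1 − 1) × 100% = 56.0%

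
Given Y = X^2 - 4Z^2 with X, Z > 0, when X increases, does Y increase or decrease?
Y increases

Taking the partial derivative:
∂Y/∂X = 2X

∂Y/∂X = 2X > 0 (assuming positive values)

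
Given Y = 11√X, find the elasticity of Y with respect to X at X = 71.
Elasticity = 1/2

Elasticity = (dY/dX) · (X/Y)

dY/dX = 11/(2·√X)
At X = 71: dY/dX = 11·√71/142, Y = 11·√71

Elasticity = (11·√71/142) · (71 / (11·√71)) = 1/2

Interpretation: for a small percentage change in X, the percentage change in Y is approximately 0.50 times as large.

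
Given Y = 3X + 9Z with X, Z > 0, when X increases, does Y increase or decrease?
Y increases

Taking the partial derivative:
∂Y/∂X = 3

∂Y/∂X = 3 > 0 (assuming positive values)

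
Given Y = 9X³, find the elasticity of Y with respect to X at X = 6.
Elasticity = 3

Elasticity = (dY/dX) · (X/Y)

dY/dX = 27·X²
At X = 6: dY/dX = 972, Y = 1944

Elasticity = 972 · (6 / 1944) = 3

Interpretation: for a small percentage change in X, the percentage change in Y is approximately 3.00 times as large.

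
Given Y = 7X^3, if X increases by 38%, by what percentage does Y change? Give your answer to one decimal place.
162.8%

For Y = 7X^3:
If X → X(1 + 0.38)
Then Y → Y · (1 + 0.38)^3
     ≈ Y · 2.6281

Percentage change = ((1 + 0.38)^3 − 1) × 100% ≈ 162.8%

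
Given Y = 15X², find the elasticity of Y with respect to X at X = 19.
Elasticity = 2

Elasticity = (dY/dX) · (X/Y)

dY/dX = 30·X
At X = 19: dY/dX = 570, Y = 5415

Elasticity = 570 · (19 / 5415) = 2

Interpretation: for a small percentage change in X, the percentage change in Y is approximately 2.00 times as large.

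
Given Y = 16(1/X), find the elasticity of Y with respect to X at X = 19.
Elasticity = -1

Elasticity = (dY/dX) · (X/Y)

dY/dX = -16/X²
At X = 19: dY/dX = -16/361, Y = 16/19

Elasticity = (-16/361) · (19 / (16/19)) = -1

Interpretation: for a small percentage change in X, the percentage change in Y is approximately -1.00 times as large.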